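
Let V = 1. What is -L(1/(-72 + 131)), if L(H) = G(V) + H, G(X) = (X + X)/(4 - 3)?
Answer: -119/59 ≈ -2.0169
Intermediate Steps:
G(X) = 2*X (G(X) = (2*X)/1 = (2*X)*1 = 2*X)
L(H) = 2 + H (L(H) = 2*1 + H = 2 + H)
-L(1/(-72 + 131)) = -(2 + 1/(-72 + 131)) = -(2 + 1/59) = -1*119/59 = -119/59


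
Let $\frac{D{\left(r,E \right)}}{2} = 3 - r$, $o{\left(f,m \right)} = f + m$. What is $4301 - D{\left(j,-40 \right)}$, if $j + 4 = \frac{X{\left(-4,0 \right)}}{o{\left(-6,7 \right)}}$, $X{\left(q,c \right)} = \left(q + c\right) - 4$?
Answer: $4271$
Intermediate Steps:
$X{\left(q,c \right)} = -4 + c + q$ ($X{\left(q,c \right)} = \left(c + q\right) - 4 = -4 + c + q$)
$j = -12$ ($j = -4 + \frac{-4 + 0 - 4}{-6 + 7} = -4 - \frac{8}{1} = -4 - 8 = -12$)
$D{\left(r,E \right)} = 6 - 2 r$ ($D{\left(r,E \right)} = 2 \left(3 - r\right) = 6 - 2 r$)
$4301 - D{\left(j,-40 \right)} = 4301 - \left(6 - -24\right) = 4301 - \left(6 + 24\right) = 4301 - 30 = 4271$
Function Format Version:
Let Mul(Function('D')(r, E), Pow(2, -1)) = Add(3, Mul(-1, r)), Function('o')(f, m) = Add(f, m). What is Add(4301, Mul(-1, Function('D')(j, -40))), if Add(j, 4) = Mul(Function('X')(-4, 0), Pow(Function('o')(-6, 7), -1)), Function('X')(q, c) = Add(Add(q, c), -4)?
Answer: 4271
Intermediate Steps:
Function('X')(q, c) = Add(-4, c, q) (Function('X')(q, c) = Add(Add(c, q), -4) = Add(-4, c, q))
j = -12 (j = Add(-4, Mul(Add(-4, 0, -4), Pow(Add(-6, 7), -1))) = Add(-4, Mul(-8, Pow(1, -1))) = Add(-4, Mul(-8, 1)) = Add(-4, -8) = -12)
Function('D')(r, E) = Add(6, Mul(-2, r)) (Function('D')(r, E) = Mul(2, Add(3, Mul(-1, r))) = Add(6, Mul(-2, r)))
Add(4301, Mul(-1, Function('D')(j, -40))) = Add(4301, Mul(-1, Add(6, Mul(-2, -12)))) = Add(4301, Mul(-1, Add(6, 24))) = Add(4301, Mul(-1, 30)) = Add(4301, -30) = 4271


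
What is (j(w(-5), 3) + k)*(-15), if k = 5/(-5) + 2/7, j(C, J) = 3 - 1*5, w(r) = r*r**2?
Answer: 285/7 ≈ 40.714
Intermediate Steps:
w(r) = r**3
j(C, J) = -2 (j(C, J) = 3 - 5 = -2)
k = -5/7 (k = 5*(-1/5) + 2*(1/7) = -1 + 2/7 = -5/7 ≈ -0.71429)
(j(w(-5), 3) + k)*(-15) = (-2 - 5/7)*(-15) = -19/7*(-15) = 285/7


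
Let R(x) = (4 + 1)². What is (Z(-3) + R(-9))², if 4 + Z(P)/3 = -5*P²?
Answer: 14884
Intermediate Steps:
R(x) = 25 (R(x) = 5² = 25)
Z(P) = -12 - 15*P² (Z(P) = -12 + 3*(-5*P²) = -12 - 15*P²)
(Z(-3) + R(-9))² = ((-12 - 15*(-3)²) + 25)² = ((-12 - 15*9) + 25)² = ((-12 - 135) + 25)² = (-147 + 25)² = (-122)² = 14884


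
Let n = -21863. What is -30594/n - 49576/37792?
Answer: 9041045/103280812 ≈ 0.087538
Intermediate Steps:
-30594/n - 49576/37792 = -30594/(-21863) - 49576/37792 = -30594*(-1/21863) - 49576*1/37792 = 30594/21863 - 6197/4724 = 9041045/103280812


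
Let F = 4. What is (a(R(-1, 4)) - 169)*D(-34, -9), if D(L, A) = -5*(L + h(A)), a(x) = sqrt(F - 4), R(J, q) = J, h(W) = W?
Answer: -36335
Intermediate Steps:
a(x) = 0 (a(x) = sqrt(4 - 4) = sqrt(0) = 0)
D(L, A) = -5*A - 5*L (D(L, A) = -5*(L + A) = -5*(A + L) = -5*A - 5*L)
(a(R(-1, 4)) - 169)*D(-34, -9) = (0 - 169)*(-5*(-9) - 5*(-34)) = -169*(45 + 170) = -169*215 = -36335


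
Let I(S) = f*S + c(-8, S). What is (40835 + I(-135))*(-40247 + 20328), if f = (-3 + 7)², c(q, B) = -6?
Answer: -770247811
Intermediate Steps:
f = 16 (f = 4² = 16)
I(S) = -6 + 16*S (I(S) = 16*S - 6 = -6 + 16*S)
(40835 + I(-135))*(-40247 + 20328) = (40835 + (-6 + 16*(-135)))*(-40247 + 20328) = (40835 + (-6 - 2160))*(-19919) = (40835 - 2166)*(-19919) = 38669*(-19919) = -770247811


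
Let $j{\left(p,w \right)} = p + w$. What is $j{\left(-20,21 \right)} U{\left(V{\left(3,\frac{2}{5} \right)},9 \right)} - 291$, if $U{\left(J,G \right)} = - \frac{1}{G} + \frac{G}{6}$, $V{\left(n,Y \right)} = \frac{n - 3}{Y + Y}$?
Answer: $- \frac{5213}{18} \approx -289.61$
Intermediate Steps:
$V{\left(n,Y \right)} = \frac{-3 + n}{2 Y}$
$U{\left(J,G \right)} = - \frac{1}{G} + \frac{G}{6}$ ($U{\left(J,G \right)} = - \frac{1}{G} + G \frac{1}{6} = - \frac{1}{G} + \frac{G}{6}$)
$j{\left(-20,21 \right)} U{\left(V{\left(3,\frac{2}{5} \right)},9 \right)} - 291 = \left(-20 + 21\right) \left(- \frac{1}{9} + \frac{1}{6} \cdot 9\right) - 291 = 1 \left(\left(-1\right) \frac{1}{9} + \frac{3}{2}\right) - 291 = 1 \left(- \frac{1}{9} + \frac{3}{2}\right) - 291 = 1 \cdot \frac{25}{18} - 291 = \frac{25}{18} - 291 = - \frac{5213}{18}$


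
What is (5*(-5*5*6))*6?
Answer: -4500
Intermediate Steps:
(5*(-5*5*6))*6 = (5*(-25*6))*6 = (5*(-150))*6 = -750*6 = -4500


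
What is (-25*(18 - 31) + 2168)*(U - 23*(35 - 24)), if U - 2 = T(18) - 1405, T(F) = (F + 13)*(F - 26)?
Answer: -4746672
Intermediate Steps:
T(F) = (-26 + F)*(13 + F) (T(F) = (13 + F)*(-26 + F) = (-26 + F)*(13 + F))
U = -1651 (U = 2 + ((-338 + 18² - 13*18) - 1405) = 2 + ((-338 + 324 - 234) - 1405) = 2 + (-248 - 1405) = 2 - 1653 = -1651)
(-25*(18 - 31) + 2168)*(U - 23*(35 - 24)) = (-25*(18 - 31) + 2168)*(-1651 - 23*(35 - 24)) = (-25*(-13) + 2168)*(-1651 - 23*11) = (325 + 2168)*(-1651 - 253) = 2493*(-1904) = -4746672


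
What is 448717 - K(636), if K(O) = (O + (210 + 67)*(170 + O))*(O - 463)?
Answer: -38285637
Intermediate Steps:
K(O) = (-463 + O)*(47090 + 278*O) (K(O) = (O + 277*(170 + O))*(-463 + O) = (O + (47090 + 277*O))*(-463 + O) = (47090 + 278*O)*(-463 + O) = (-463 + O)*(47090 + 278*O))
448717 - K(636) = 448717 - (-21802670 - 81624*636 + 278*636²) = 448717 - (-21802670 - 51912864 + 278*404496) = 448717 - (-21802670 - 51912864 + 112449888) = 448717 - 1*38734354 = 448717 - 38734354 = -38285637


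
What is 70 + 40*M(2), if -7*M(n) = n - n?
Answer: 70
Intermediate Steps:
M(n) = 0 (M(n) = -(n - n)/7 = -1/7*0 = 0)
70 + 40*M(2) = 70 + 40*0 = 70 + 0 = 70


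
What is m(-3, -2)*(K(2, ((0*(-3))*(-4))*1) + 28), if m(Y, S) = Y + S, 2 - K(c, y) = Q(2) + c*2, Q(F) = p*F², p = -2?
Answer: -170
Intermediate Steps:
Q(F) = -2*F²
K(c, y) = 10 - 2*c (K(c, y) = 2 - (-2*2² + c*2) = 2 - (-2*4 + 2*c) = 2 - (-8 + 2*c) = 2 + (8 - 2*c) = 10 - 2*c)
m(Y, S) = S + Y
m(-3, -2)*(K(2, ((0*(-3))*(-4))*1) + 28) = (-2 - 3)*((10 - 2*2) + 28) = -5*((10 - 4) + 28) = -5*(6 + 28) = -5*34 = -170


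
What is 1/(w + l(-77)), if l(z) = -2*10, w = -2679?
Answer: -1/2699 ≈ -0.00037051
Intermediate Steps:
l(z) = -20
1/(w + l(-77)) = 1/(-2679 - 20) = 1/(-2699) = -1/2699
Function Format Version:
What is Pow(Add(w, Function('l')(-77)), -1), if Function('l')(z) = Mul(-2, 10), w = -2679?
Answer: Rational(-1, 2699) ≈ -0.00037051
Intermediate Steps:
Function('l')(z) = -20
Pow(Add(w, Function('l')(-77)), -1) = Pow(Add(-2679, -20), -1) = Pow(-2699, -1) = Rational(-1, 2699)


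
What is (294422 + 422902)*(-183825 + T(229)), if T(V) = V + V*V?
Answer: -94080629220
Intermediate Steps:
T(V) = V + V²
(294422 + 422902)*(-183825 + T(229)) = (294422 + 422902)*(-183825 + 229*(1 + 229)) = 717324*(-183825 + 229*230) = 717324*(-183825 + 52670) = 717324*(-131155) = -94080629220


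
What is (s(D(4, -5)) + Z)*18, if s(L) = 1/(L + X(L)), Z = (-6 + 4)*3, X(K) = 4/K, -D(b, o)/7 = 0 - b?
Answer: -21150/197 ≈ -107.36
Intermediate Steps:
D(b, o) = 7*b (D(b, o) = -7*(0 - b) = -(-7)*b = 7*b)
Z = -6 (Z = -2*3 = -6)
s(L) = 1/(L + 4/L)
(s(D(4, -5)) + Z)*18 = ((7*4)/(4 + (7*4)²) - 6)*18 = (28/(4 + 28²) - 6)*18 = (28/(4 + 784) - 6)*18 = (28/788 - 6)*18 = (28*(1/788) - 6)*18 = (7/197 - 6)*18 = -1175/197*18 = -21150/197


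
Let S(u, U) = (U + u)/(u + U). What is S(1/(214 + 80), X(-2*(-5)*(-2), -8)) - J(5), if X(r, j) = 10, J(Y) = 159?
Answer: -158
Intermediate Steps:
S(u, U) = 1 (S(u, U) = (U + u)/(U + u) = 1)
S(1/(214 + 80), X(-2*(-5)*(-2), -8)) - J(5) = 1 - 1*159 = 1 - 159 = -158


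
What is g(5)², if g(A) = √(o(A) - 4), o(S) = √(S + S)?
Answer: -4 + √10 ≈ -0.83772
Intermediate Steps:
o(S) = √2*√S (o(S) = √(2*S) = √2*√S)
g(A) = √(-4 + √2*√A) (g(A) = √(√2*√A - 4) = √(-4 + √2*√A))
g(5)² = (√(-4 + √2*√5))² = (√(-4 + √10))² = -4 + √10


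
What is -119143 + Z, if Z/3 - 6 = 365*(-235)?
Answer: -376450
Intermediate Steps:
Z = -257307 (Z = 18 + 3*(365*(-235)) = 18 + 3*(-85775) = 18 - 257325 = -257307)
-119143 + Z = -119143 - 257307 = -376450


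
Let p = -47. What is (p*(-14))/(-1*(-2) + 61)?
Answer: 94/9 ≈ 10.444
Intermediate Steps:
(p*(-14))/(-1*(-2) + 61) = (-47*(-14))/(-1*(-2) + 61) = 658/(2 + 61) = 658/63 = 658*(1/63) = 94/9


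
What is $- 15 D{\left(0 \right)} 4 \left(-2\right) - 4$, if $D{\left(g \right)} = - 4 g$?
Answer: $-4$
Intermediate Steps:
$- 15 D{\left(0 \right)} 4 \left(-2\right) - 4 = - 15 \left(-4\right) 0 \cdot 4 \left(-2\right) - 4 = - 15 \cdot 0 \cdot 4 \left(-2\right) - 4 = - 15 \cdot 0 \left(-2\right) - 4 = \left(-15\right) 0 - 4 = 0 - 4 = -4$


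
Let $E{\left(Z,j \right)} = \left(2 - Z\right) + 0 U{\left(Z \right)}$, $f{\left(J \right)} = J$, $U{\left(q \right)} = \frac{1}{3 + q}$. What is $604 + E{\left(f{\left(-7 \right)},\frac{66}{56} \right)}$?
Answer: $613$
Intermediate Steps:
$E{\left(Z,j \right)} = 2 - Z$ ($E{\left(Z,j \right)} = \left(2 - Z\right) + \frac{0}{3 + Z} = \left(2 - Z\right) + 0 = 2 - Z$)
$604 + E{\left(f{\left(-7 \right)},\frac{66}{56} \right)} = 604 + \left(2 - -7\right) = 604 + \left(2 + 7\right) = 604 + 9 = 613$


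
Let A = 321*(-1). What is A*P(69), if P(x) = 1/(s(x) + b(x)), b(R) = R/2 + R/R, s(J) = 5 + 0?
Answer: -214/27 ≈ -7.9259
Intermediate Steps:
s(J) = 5
b(R) = 1 + R/2 (b(R) = R*(1/2) + 1 = R/2 + 1 = 1 + R/2)
P(x) = 1/(6 + x/2) (P(x) = 1/(5 + (1 + x/2)) = 1/(6 + x/2))
A = -321
A*P(69) = -642/(12 + 69) = -642/81 = -321*2/81 = -214/27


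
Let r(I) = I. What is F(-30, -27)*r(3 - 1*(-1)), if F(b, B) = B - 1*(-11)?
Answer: -64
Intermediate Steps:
F(b, B) = 11 + B (F(b, B) = B + 11 = 11 + B)
F(-30, -27)*r(3 - 1*(-1)) = (11 - 27)*(3 - 1*(-1)) = -16*(3 + 1) = -16*4 = -64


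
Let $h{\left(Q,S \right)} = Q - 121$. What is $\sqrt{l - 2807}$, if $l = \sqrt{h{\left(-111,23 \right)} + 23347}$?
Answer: $\sqrt{-2807 + \sqrt{23115}} \approx 51.526 i$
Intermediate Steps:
$h{\left(Q,S \right)} = -121 + Q$
$l = \sqrt{23115}$ ($l = \sqrt{\left(-121 - 111\right) + 23347} = \sqrt{-232 + 23347} = \sqrt{23115} \approx 152.04$)
$\sqrt{l - 2807} = \sqrt{\sqrt{23115} - 2807} = \sqrt{-2807 + \sqrt{23115}}$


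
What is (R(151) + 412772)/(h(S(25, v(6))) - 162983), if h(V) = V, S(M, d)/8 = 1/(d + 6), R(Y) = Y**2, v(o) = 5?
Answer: -4791303/1792805 ≈ -2.6725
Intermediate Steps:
S(M, d) = 8/(6 + d) (S(M, d) = 8/(d + 6) = 8/(6 + d))
(R(151) + 412772)/(h(S(25, v(6))) - 162983) = (151**2 + 412772)/(8/(6 + 5) - 162983) = (22801 + 412772)/(8/11 - 162983) = 435573/(8*(1/11) - 162983) = 435573/(8/11 - 162983) = 435573/(-1792805/11) = 435573*(-11/1792805) = -4791303/1792805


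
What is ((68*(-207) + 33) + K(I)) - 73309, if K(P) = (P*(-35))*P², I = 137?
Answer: -90084707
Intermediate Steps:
K(P) = -35*P³ (K(P) = (-35*P)*P² = -35*P³)
((68*(-207) + 33) + K(I)) - 73309 = ((68*(-207) + 33) - 35*137³) - 73309 = ((-14076 + 33) - 35*2571353) - 73309 = (-14043 - 89997355) - 73309 = -90011398 - 73309 = -90084707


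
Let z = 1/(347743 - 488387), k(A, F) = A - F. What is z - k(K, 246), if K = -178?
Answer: 59633055/140644 ≈ 424.00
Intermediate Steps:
z = -1/140644 (z = 1/(-140644) = -1/140644 ≈ -7.1102e-6)
z - k(K, 246) = -1/140644 - (-178 - 1*246) = -1/140644 - (-178 - 246) = -1/140644 - 1*(-424) = -1/140644 + 424 = 59633055/140644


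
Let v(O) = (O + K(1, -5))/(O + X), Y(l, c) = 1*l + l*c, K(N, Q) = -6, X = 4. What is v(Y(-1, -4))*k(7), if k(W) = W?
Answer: -3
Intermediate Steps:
Y(l, c) = l + c*l
v(O) = (-6 + O)/(4 + O) (v(O) = (O - 6)/(O + 4) = (-6 + O)/(4 + O))
v(Y(-1, -4))*k(7) = ((-6 - (1 - 4))/(4 - (1 - 4)))*7 = ((-6 - 1*(-3))/(4 - 1*(-3)))*7 = ((-6 + 3)/(4 + 3))*7 = (-3/7)*7 = ((1/7)*(-3))*7 = -3/7*7 = -3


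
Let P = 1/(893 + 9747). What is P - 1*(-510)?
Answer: 5426401/10640 ≈ 510.00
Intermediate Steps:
P = 1/10640 ≈ 9.3985e-5
P - 1*(-510) = 1/10640 - 1*(-510) = 1/10640 + 510 = 5426401/10640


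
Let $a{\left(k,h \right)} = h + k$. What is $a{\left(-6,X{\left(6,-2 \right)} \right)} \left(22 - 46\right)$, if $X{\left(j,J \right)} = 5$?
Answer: $24$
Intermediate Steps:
$a{\left(-6,X{\left(6,-2 \right)} \right)} \left(22 - 46\right) = \left(5 - 6\right) \left(22 - 46\right) = \left(-1\right) \left(-24\right) = 24$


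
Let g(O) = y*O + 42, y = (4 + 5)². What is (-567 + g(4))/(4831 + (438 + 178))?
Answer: -201/5447 ≈ -0.036901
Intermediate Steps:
y = 81 (y = 9² = 81)
g(O) = 42 + 81*O (g(O) = 81*O + 42 = 42 + 81*O)
(-567 + g(4))/(4831 + (438 + 178)) = (-567 + (42 + 81*4))/(4831 + (438 + 178)) = (-567 + (42 + 324))/(4831 + 616) = (-567 + 366)/5447 = -201*1/5447 = -201/5447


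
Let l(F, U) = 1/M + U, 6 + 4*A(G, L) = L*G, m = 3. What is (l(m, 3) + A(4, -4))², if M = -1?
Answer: 49/4 ≈ 12.250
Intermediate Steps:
A(G, L) = -3/2 + G*L/4 (A(G, L) = -3/2 + (L*G)/4 = -3/2 + (G*L)/4 = -3/2 + G*L/4)
l(F, U) = -1 + U (l(F, U) = 1/(-1) + U = -1 + U)
(l(m, 3) + A(4, -4))² = ((-1 + 3) + (-3/2 + (¼)*4*(-4)))² = (2 + (-3/2 - 4))² = (2 - 11/2)² = (-7/2)² = 49/4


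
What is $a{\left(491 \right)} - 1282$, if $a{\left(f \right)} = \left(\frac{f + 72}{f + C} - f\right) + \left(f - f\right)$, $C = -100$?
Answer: $- \frac{692680}{391} \approx -1771.6$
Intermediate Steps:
$a{\left(f \right)} = - f + \frac{72 + f}{-100 + f}$ ($a{\left(f \right)} = \left(\frac{f + 72}{f - 100} - f\right) + \left(f - f\right) = \left(\frac{72 + f}{-100 + f} - f\right) + 0 = \left(- f + \frac{72 + f}{-100 + f}\right) + 0 = - f + \frac{72 + f}{-100 + f}$)
$a{\left(491 \right)} - 1282 = \frac{72 - 491^{2} + 101 \cdot 491}{-100 + 491} - 1282 = \frac{72 - 241081 + 49591}{391} - 1282 = \frac{1}{391} \left(-191418\right) - 1282 = - \frac{191418}{391} - 1282 = - \frac{692680}{391}$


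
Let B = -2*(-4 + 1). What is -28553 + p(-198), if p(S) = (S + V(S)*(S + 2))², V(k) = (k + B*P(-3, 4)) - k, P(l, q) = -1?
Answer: 927931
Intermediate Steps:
B = 6 (B = -2*(-3) = 6)
V(k) = -6 (V(k) = (k + 6*(-1)) - k = (k - 6) - k = (-6 + k) - k = -6)
p(S) = (-12 - 5*S)² (p(S) = (S - 6*(S + 2))² = (S - 6*(2 + S))² = (S + (-12 - 6*S))² = (-12 - 5*S)²)
-28553 + p(-198) = -28553 + (12 + 5*(-198))² = -28553 + (12 - 990)² = -28553 + (-978)² = -28553 + 956484 = 927931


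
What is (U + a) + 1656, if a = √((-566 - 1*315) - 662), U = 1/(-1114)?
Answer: 1844783/1114 + I*√1543 ≈ 1656.0 + 39.281*I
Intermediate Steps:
U = -1/1114 ≈ -0.00089767
a = I*√1543 (a = √((-566 - 315) - 662) = √(-881 - 662) = √(-1543) = I*√1543 ≈ 39.281*I)
(U + a) + 1656 = (-1/1114 + I*√1543) + 1656 = 1844783/1114 + I*√1543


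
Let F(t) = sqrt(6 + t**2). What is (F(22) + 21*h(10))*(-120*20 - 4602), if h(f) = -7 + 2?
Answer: 735210 - 49014*sqrt(10) ≈ 5.8021e+5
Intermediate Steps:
h(f) = -5
(F(22) + 21*h(10))*(-120*20 - 4602) = (sqrt(6 + 22**2) + 21*(-5))*(-120*20 - 4602) = (sqrt(6 + 484) - 105)*(-2400 - 4602) = (sqrt(490) - 105)*(-7002) = (7*sqrt(10) - 105)*(-7002) = (-105 + 7*sqrt(10))*(-7002) = 735210 - 49014*sqrt(10)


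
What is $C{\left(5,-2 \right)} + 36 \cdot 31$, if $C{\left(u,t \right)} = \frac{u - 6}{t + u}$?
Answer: $\frac{3347}{3} \approx 1115.7$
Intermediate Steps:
$C{\left(u,t \right)} = \frac{-6 + u}{t + u}$
$C{\left(5,-2 \right)} + 36 \cdot 31 = \frac{-6 + 5}{-2 + 5} + 36 \cdot 31 = \frac{1}{3} \left(-1\right) + 1116 = - \frac{1}{3} + 1116 = \frac{3347}{3}$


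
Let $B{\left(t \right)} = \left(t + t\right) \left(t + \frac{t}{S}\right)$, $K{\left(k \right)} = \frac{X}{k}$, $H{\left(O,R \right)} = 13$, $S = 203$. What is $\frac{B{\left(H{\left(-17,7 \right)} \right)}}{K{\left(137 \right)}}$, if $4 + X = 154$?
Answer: $\frac{1574404}{5075} \approx 310.23$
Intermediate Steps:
$X = 150$ ($X = -4 + 154 = 150$)
$K{\left(k \right)} = \frac{150}{k}$
$B{\left(t \right)} = \frac{408 t^{2}}{203}$ ($B{\left(t \right)} = \left(t + t\right) \left(t + \frac{t}{203}\right) = 2 t \left(t + t \frac{1}{203}\right) = 2 t \left(t + \frac{t}{203}\right) = 2 t \frac{204 t}{203} = \frac{408 t^{2}}{203}$)
$\frac{B{\left(H{\left(-17,7 \right)} \right)}}{K{\left(137 \right)}} = \frac{\frac{408}{203} \cdot 13^{2}}{150 \cdot \frac{1}{137}} = \frac{\frac{408}{203} \cdot 169}{150 \cdot \frac{1}{137}} = \frac{68952}{203 \cdot \frac{150}{137}} = \frac{68952}{203} \cdot \frac{137}{150} = \frac{1574404}{5075}$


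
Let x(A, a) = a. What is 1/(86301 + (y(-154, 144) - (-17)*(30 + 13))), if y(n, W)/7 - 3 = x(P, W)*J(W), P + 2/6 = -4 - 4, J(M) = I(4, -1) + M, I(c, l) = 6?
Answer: 1/238253 ≈ 4.1972e-6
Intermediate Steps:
J(M) = 6 + M
P = -25/3 (P = -1/3 + (-4 - 4) = -1/3 - 8 = -25/3 ≈ -8.3333)
y(n, W) = 21 + 7*W*(6 + W) (y(n, W) = 21 + 7*(W*(6 + W)) = 21 + 7*W*(6 + W))
1/(86301 + (y(-154, 144) - (-17)*(30 + 13))) = 1/(86301 + ((21 + 7*144*(6 + 144)) - (-17)*(30 + 13))) = 1/(86301 + ((21 + 7*144*150) - (-17)*43)) = 1/(86301 + ((21 + 151200) - 1*(-731))) = 1/(86301 + (151221 + 731)) = 1/(86301 + 151952) = 1/238253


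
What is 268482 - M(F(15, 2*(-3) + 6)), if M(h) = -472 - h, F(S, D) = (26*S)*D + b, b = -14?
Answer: 268940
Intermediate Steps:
F(S, D) = -14 + 26*D*S (F(S, D) = (26*S)*D - 14 = 26*D*S - 14 = -14 + 26*D*S)
268482 - M(F(15, 2*(-3) + 6)) = 268482 - (-472 - (-14 + 26*(2*(-3) + 6)*15)) = 268482 - (-472 - (-14 + 26*(-6 + 6)*15)) = 268482 - (-472 - (-14 + 26*0*15)) = 268482 - (-472 - (-14 + 0)) = 268482 - (-472 - 1*(-14)) = 268482 - (-472 + 14) = 268482 - 1*(-458) = 268482 + 458 = 268940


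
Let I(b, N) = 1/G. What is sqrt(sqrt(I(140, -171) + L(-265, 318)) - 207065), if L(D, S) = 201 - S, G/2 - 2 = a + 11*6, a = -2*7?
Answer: sqrt(-7454340 + 38*I*sqrt(105))/6 ≈ 0.011885 + 455.04*I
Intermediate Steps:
a = -14
G = 108 (G = 4 + 2*(-14 + 11*6) = 4 + 2*(-14 + 66) = 4 + 2*52 = 4 + 104 = 108)
I(b, N) = 1/108
sqrt(sqrt(I(140, -171) + L(-265, 318)) - 207065) = sqrt(sqrt(1/108 + (201 - 1*318)) - 207065) = sqrt(sqrt(1/108 + (201 - 318)) - 207065) = sqrt(sqrt(1/108 - 117) - 207065) = sqrt(sqrt(-12635/108) - 207065) = sqrt(19*I*sqrt(105)/18 - 207065) = sqrt(-207065 + 19*I*sqrt(105)/18)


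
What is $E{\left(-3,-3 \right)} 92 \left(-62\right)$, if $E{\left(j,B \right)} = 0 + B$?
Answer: $17112$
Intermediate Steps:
$E{\left(j,B \right)} = B$
$E{\left(-3,-3 \right)} 92 \left(-62\right) = \left(-3\right) 92 \left(-62\right) = \left(-276\right) \left(-62\right) = 17112$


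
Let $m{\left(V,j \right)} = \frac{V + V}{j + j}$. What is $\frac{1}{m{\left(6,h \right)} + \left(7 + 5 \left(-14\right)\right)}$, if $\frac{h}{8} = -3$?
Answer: $- \frac{4}{253} \approx -0.01581$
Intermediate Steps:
$h = -24$ ($h = 8 \left(-3\right) = -24$)
$m{\left(V,j \right)} = \frac{V}{j}$ ($m{\left(V,j \right)} = \frac{2 V}{2 j} = 2 V \frac{1}{2 j} = \frac{V}{j}$)
$\frac{1}{m{\left(6,h \right)} + \left(7 + 5 \left(-14\right)\right)} = \frac{1}{\frac{6}{-24} + \left(7 + 5 \left(-14\right)\right)} = \frac{1}{6 \left(- \frac{1}{24}\right) + \left(7 - 70\right)} = \frac{1}{- \frac{1}{4} - 63} = \frac{1}{- \frac{253}{4}} = - \frac{4}{253}$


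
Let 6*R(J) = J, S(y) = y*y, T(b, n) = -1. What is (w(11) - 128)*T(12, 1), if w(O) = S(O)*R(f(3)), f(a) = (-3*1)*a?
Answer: 619/2 ≈ 309.50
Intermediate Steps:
f(a) = -3*a
S(y) = y**2
R(J) = J/6
w(O) = -3*O**2/2 (w(O) = O**2*((-3*3)/6) = O**2*((1/6)*(-9)) = O**2*(-3/2) = -3*O**2/2)
(w(11) - 128)*T(12, 1) = (-3/2*11**2 - 128)*(-1) = (-3/2*121 - 128)*(-1) = (-363/2 - 128)*(-1) = -619/2*(-1) = 619/2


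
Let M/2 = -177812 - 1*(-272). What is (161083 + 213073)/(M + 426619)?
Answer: 374156/71539 ≈ 5.2301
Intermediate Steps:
M = -355080 (M = 2*(-177812 - 1*(-272)) = 2*(-177812 + 272) = 2*(-177540) = -355080)
(161083 + 213073)/(M + 426619) = (161083 + 213073)/(-355080 + 426619) = 374156/71539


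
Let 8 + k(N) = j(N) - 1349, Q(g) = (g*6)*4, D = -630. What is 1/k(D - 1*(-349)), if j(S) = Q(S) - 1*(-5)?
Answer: -1/8096 ≈ -0.00012352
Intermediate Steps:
Q(g) = 24*g (Q(g) = (6*g)*4 = 24*g)
j(S) = 5 + 24*S (j(S) = 24*S - 1*(-5) = 24*S + 5 = 5 + 24*S)
k(N) = -1352 + 24*N (k(N) = -8 + ((5 + 24*N) - 1349) = -8 + (-1344 + 24*N) = -1352 + 24*N)
1/k(D - 1*(-349)) = 1/(-1352 + 24*(-630 - 1*(-349))) = 1/(-1352 + 24*(-630 + 349)) = 1/(-1352 + 24*(-281)) = 1/(-1352 - 6744) = 1/(-8096) = -1/8096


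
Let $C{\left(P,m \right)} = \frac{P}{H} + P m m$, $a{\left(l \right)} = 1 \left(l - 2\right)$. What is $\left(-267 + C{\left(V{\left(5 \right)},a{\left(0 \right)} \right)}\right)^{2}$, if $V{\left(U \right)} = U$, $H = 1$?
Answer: $58564$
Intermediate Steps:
$a{\left(l \right)} = -2 + l$ ($a{\left(l \right)} = 1 \left(-2 + l\right) = -2 + l$)
$C{\left(P,m \right)} = P + P m^{2}$ ($C{\left(P,m \right)} = \frac{P}{1} + P m m = 1 P + P m^{2} = P + P m^{2}$)
$\left(-267 + C{\left(V{\left(5 \right)},a{\left(0 \right)} \right)}\right)^{2} = \left(-267 + 5 \left(1 + \left(-2 + 0\right)^{2}\right)\right)^{2} = \left(-267 + 5 \left(1 + \left(-2\right)^{2}\right)\right)^{2} = \left(-267 + 5 \left(1 + 4\right)\right)^{2} = \left(-267 + 5 \cdot 5\right)^{2} = \left(-267 + 25\right)^{2} = \left(-242\right)^{2} = 58564$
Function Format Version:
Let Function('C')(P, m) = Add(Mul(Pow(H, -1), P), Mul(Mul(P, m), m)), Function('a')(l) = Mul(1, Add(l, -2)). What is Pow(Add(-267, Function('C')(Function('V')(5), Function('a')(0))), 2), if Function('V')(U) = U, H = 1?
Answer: 58564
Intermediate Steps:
Function('a')(l) = Add(-2, l) (Function('a')(l) = Mul(1, Add(-2, l)) = Add(-2, l))
Function('C')(P, m) = Add(P, Mul(P, Pow(m, 2))) (Function('C')(P, m) = Add(Mul(Pow(1, -1), P), Mul(Mul(P, m), m)) = Add(Mul(1, P), Mul(P, Pow(m, 2))) = Add(P, Mul(P, Pow(m, 2))))
Pow(Add(-267, Function('C')(Function('V')(5), Function('a')(0))), 2) = Pow(Add(-267, Mul(5, Add(1, Pow(Add(-2, 0), 2)))), 2) = Pow(Add(-267, Mul(5, Add(1, Pow(-2, 2)))), 2) = Pow(Add(-267, Mul(5, Add(1, 4))), 2) = Pow(Add(-267, Mul(5, 5)), 2) = Pow(Add(-267, 25), 2) = Pow(-242, 2) = 58564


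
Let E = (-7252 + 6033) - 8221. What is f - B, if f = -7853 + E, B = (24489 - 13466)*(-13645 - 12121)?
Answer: 284001325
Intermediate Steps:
E = -9440 (E = -1219 - 8221 = -9440)
B = -284018618 (B = 11023*(-25766) = -284018618)
f = -17293 (f = -7853 - 9440 = -17293)
f - B = -17293 - 1*(-284018618) = -17293 + 284018618 = 284001325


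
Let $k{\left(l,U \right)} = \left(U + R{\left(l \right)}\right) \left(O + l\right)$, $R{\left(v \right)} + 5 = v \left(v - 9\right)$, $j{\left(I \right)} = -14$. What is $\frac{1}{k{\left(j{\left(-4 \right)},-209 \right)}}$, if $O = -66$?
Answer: $- \frac{1}{8640} \approx -0.00011574$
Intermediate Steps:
$R{\left(v \right)} = -5 + v \left(-9 + v\right)$ ($R{\left(v \right)} = -5 + v \left(v - 9\right) = -5 + v \left(-9 + v\right)$)
$k{\left(l,U \right)} = \left(-66 + l\right) \left(-5 + U + l^{2} - 9 l\right)$ ($k{\left(l,U \right)} = \left(U - \left(5 - l^{2} + 9 l\right)\right) \left(-66 + l\right) = \left(-5 + U + l^{2} - 9 l\right) \left(-66 + l\right) = \left(-66 + l\right) \left(-5 + U + l^{2} - 9 l\right)$)
$\frac{1}{k{\left(j{\left(-4 \right)},-209 \right)}} = \frac{1}{330 + \left(-14\right)^{3} - 75 \left(-14\right)^{2} - -13794 + 589 \left(-14\right) - -2926} = \frac{1}{330 - 2744 - 14700 + 13794 - 8246 + 2926} = \frac{1}{-8640} = - \frac{1}{8640}$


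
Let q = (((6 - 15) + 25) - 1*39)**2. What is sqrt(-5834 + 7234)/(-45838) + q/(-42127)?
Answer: -529/42127 - 5*sqrt(14)/22919 ≈ -0.013374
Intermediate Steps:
q = 529 (q = ((-9 + 25) - 39)**2 = (16 - 39)**2 = (-23)**2 = 529)
sqrt(-5834 + 7234)/(-45838) + q/(-42127) = sqrt(-5834 + 7234)/(-45838) + 529/(-42127) = sqrt(1400)*(-1/45838) + 529*(-1/42127) = (10*sqrt(14))*(-1/45838) - 529/42127 = -5*sqrt(14)/22919 - 529/42127 = -529/42127 - 5*sqrt(14)/22919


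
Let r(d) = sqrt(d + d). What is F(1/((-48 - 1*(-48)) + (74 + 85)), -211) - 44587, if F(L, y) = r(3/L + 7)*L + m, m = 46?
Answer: -44541 + 22*sqrt(2)/159 ≈ -44541.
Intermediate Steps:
r(d) = sqrt(2)*sqrt(d) (r(d) = sqrt(2*d) = sqrt(2)*sqrt(d))
F(L, y) = 46 + L*sqrt(2)*sqrt(7 + 3/L) (F(L, y) = (sqrt(2)*sqrt(3/L + 7))*L + 46 = (sqrt(2)*sqrt(7 + 3/L))*L + 46 = L*sqrt(2)*sqrt(7 + 3/L) + 46 = 46 + L*sqrt(2)*sqrt(7 + 3/L))
F(1/((-48 - 1*(-48)) + (74 + 85)), -211) - 44587 = (46 + sqrt(14 + 6/(1/((-48 - 1*(-48)) + (74 + 85))))/((-48 - 1*(-48)) + (74 + 85))) - 44587 = (46 + sqrt(14 + 6/(1/((-48 + 48) + 159)))/((-48 + 48) + 159)) - 44587 = (46 + sqrt(14 + 6/(1/(0 + 159)))/(0 + 159)) - 44587 = (46 + sqrt(14 + 6/(1/159))/159) - 44587 = (46 + sqrt(14 + 6*159)/159) - 44587 = (46 + sqrt(14 + 954)/159) - 44587 = (46 + sqrt(968)/159) - 44587 = (46 + (22*sqrt(2))/159) - 44587 = (46 + 22*sqrt(2)/159) - 44587 = -44541 + 22*sqrt(2)/159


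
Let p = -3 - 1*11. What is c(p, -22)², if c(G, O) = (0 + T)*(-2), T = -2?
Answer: 16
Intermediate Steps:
p = -14 (p = -3 - 11 = -14)
c(G, O) = 4 (c(G, O) = (0 - 2)*(-2) = -2*(-2) = 4)
c(p, -22)² = 4² = 16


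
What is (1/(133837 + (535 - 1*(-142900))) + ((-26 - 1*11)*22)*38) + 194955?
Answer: 45478985257/277272 ≈ 1.6402e+5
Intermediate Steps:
(1/(133837 + (535 - 1*(-142900))) + ((-26 - 1*11)*22)*38) + 194955 = (1/(133837 + (535 + 142900)) + ((-26 - 11)*22)*38) + 194955 = (1/(133837 + 143435) - 37*22*38) + 194955 = (1/277272 - 814*38) + 194955 = (1/277272 - 30932) + 194955 = -8576577503/277272 + 194955 = 45478985257/277272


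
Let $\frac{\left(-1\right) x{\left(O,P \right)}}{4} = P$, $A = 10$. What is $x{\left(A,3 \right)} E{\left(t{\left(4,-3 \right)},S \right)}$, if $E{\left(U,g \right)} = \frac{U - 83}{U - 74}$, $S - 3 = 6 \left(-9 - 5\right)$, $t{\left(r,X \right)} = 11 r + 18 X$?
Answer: $- \frac{93}{7} \approx -13.286$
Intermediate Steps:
$x{\left(O,P \right)} = - 4 P$
$S = -81$ ($S = 3 + 6 \left(-9 - 5\right) = 3 + 6 \left(-14\right) = 3 - 84 = -81$)
$E{\left(U,g \right)} = \frac{-83 + U}{-74 + U}$
$x{\left(A,3 \right)} E{\left(t{\left(4,-3 \right)},S \right)} = \left(-4\right) 3 \frac{-83 + \left(11 \cdot 4 + 18 \left(-3\right)\right)}{-74 + \left(11 \cdot 4 + 18 \left(-3\right)\right)} = - 12 \frac{-83 + \left(44 - 54\right)}{-74 + \left(44 - 54\right)} = - 12 \frac{-83 - 10}{-74 - 10} = - 12 \frac{1}{-84} \left(-93\right) = - 12 \left(\left(- \frac{1}{84}\right) \left(-93\right)\right) = \left(-12\right) \frac{31}{28} = - \frac{93}{7}$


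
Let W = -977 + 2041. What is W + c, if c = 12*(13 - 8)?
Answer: 1124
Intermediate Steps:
c = 60 (c = 12*5 = 60)
W = 1064
W + c = 1064 + 60 = 1124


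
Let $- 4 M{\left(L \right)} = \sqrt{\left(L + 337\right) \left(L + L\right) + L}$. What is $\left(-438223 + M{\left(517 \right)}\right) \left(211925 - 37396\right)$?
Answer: $-76482621967 - \frac{174529 \sqrt{883553}}{4} \approx -7.6524 \cdot 10^{10}$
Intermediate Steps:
$M{\left(L \right)} = - \frac{\sqrt{L + 2 L \left(337 + L\right)}}{4}$ ($M{\left(L \right)} = - \frac{\sqrt{\left(L + 337\right) \left(L + L\right) + L}}{4} = - \frac{\sqrt{\left(337 + L\right) 2 L + L}}{4} = - \frac{\sqrt{2 L \left(337 + L\right) + L}}{4} = - \frac{\sqrt{L + 2 L \left(337 + L\right)}}{4}$)
$\left(-438223 + M{\left(517 \right)}\right) \left(211925 - 37396\right) = \left(-438223 - \frac{\sqrt{517 \left(675 + 2 \cdot 517\right)}}{4}\right) \left(211925 - 37396\right) = \left(-438223 - \frac{\sqrt{517 \left(675 + 1034\right)}}{4}\right) 174529 = \left(-438223 - \frac{\sqrt{517 \cdot 1709}}{4}\right) 174529 = \left(-438223 - \frac{\sqrt{883553}}{4}\right) 174529 = -76482621967 - \frac{174529 \sqrt{883553}}{4}$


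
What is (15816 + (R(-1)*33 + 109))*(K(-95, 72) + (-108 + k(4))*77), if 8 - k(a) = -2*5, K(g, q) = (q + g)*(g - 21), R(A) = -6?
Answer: -67028474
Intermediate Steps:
K(g, q) = (-21 + g)*(g + q) (K(g, q) = (g + q)*(-21 + g) = (-21 + g)*(g + q))
k(a) = 18 (k(a) = 8 - (-2)*5 = 8 - 1*(-10) = 8 + 10 = 18)
(15816 + (R(-1)*33 + 109))*(K(-95, 72) + (-108 + k(4))*77) = (15816 + (-6*33 + 109))*(((-95)² - 21*(-95) - 21*72 - 95*72) + (-108 + 18)*77) = (15816 + (-198 + 109))*((9025 + 1995 - 1512 - 6840) - 90*77) = (15816 - 89)*(2668 - 6930) = 15727*(-4262) = -67028474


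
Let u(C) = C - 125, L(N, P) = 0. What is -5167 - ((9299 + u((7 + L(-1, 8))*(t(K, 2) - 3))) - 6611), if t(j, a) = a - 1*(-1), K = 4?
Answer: -7730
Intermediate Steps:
t(j, a) = 1 + a (t(j, a) = a + 1 = 1 + a)
u(C) = -125 + C
-5167 - ((9299 + u((7 + L(-1, 8))*(t(K, 2) - 3))) - 6611) = -5167 - ((9299 + (-125 + (7 + 0)*((1 + 2) - 3))) - 6611) = -5167 - ((9299 + (-125 + 7*(3 - 3))) - 6611) = -5167 - ((9299 + (-125 + 7*0)) - 6611) = -5167 - ((9299 + (-125 + 0)) - 6611) = -5167 - ((9299 - 125) - 6611) = -5167 - (9174 - 6611) = -5167 - 1*2563 = -5167 - 2563 = -7730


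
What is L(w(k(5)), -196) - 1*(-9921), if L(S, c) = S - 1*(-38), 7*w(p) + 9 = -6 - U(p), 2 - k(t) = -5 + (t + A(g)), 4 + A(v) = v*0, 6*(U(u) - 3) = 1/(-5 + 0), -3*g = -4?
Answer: 298693/30 ≈ 9956.4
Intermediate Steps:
g = 4/3 (g = -⅓*(-4) = 4/3 ≈ 1.3333)
U(u) = 89/30 (U(u) = 3 + 1/(6*(-5 + 0)) = 3 + (⅙)/(-5) = 3 + (⅙)*(-⅕) = 3 - 1/30 = 89/30)
A(v) = -4 (A(v) = -4 + v*0 = -4 + 0 = -4)
k(t) = 11 - t (k(t) = 2 - (-5 + (t - 4)) = 2 - (-5 + (-4 + t)) = 2 - (-9 + t) = 2 + (9 - t) = 11 - t)
w(p) = -77/30 (w(p) = -9/7 + (-6 - 1*89/30)/7 = -9/7 + (-6 - 89/30)/7 = -9/7 + (⅐)*(-269/30) = -9/7 - 269/210 = -77/30)
L(S, c) = 38 + S (L(S, c) = S + 38 = 38 + S)
L(w(k(5)), -196) - 1*(-9921) = (38 - 77/30) - 1*(-9921) = 1063/30 + 9921 = 298693/30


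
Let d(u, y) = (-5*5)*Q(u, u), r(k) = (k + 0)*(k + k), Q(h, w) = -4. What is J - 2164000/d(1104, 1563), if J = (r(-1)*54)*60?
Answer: -15160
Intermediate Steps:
r(k) = 2*k² (r(k) = k*(2*k) = 2*k²)
d(u, y) = 100 (d(u, y) = -5*5*(-4) = -25*(-4) = 100)
J = 6480 (J = ((2*(-1)²)*54)*60 = ((2*1)*54)*60 = (2*54)*60 = 108*60 = 6480)
J - 2164000/d(1104, 1563) = 6480 - 2164000/100 = 6480 - 2164000*1/100 = 6480 - 21640 = -15160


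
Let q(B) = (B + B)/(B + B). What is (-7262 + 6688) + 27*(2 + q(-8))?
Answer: -493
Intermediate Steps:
q(B) = 1 (q(B) = (2*B)/((2*B)) = (2*B)*(1/(2*B)) = 1)
(-7262 + 6688) + 27*(2 + q(-8)) = (-7262 + 6688) + 27*(2 + 1) = -574 + 27*3 = -574 + 81 = -493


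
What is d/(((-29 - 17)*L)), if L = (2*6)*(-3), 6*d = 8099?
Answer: 8099/9936 ≈ 0.81512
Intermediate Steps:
d = 8099/6 (d = (1/6)*8099 = 8099/6 ≈ 1349.8)
L = -36 (L = 12*(-3) = -36)
d/(((-29 - 17)*L)) = 8099/(6*(((-29 - 17)*(-36)))) = 8099/(6*((-46*(-36)))) = (8099/6)/1656 = (8099/6)*(1/1656) = 8099/9936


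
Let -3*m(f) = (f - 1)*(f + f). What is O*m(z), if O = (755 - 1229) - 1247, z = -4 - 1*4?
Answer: 82608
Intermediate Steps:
z = -8 (z = -4 - 4 = -8)
m(f) = -2*f*(-1 + f)/3 (m(f) = -(f - 1)*(f + f)/3 = -(-1 + f)*2*f/3 = -2*f*(-1 + f)/3)
O = -1721 (O = -474 - 1247 = -1721)
O*m(z) = -3442*(-8)*(1 - 1*(-8))/3 = -3442*(-8)*(1 + 8)/3 = -3442*(-8)*9/3 = -1721*(-48) = 82608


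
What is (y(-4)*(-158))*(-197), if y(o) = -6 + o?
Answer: -311260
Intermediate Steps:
(y(-4)*(-158))*(-197) = ((-6 - 4)*(-158))*(-197) = -10*(-158)*(-197) = 1580*(-197) = -311260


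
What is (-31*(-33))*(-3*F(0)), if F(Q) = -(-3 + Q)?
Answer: -9207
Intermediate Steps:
F(Q) = 3 - Q
(-31*(-33))*(-3*F(0)) = (-31*(-33))*(-3*(3 - 1*0)) = 1023*(-3*(3 + 0)) = 1023*(-3*3) = 1023*(-9) = -9207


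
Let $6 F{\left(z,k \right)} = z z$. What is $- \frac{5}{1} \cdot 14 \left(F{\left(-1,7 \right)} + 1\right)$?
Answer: $- \frac{245}{3} \approx -81.667$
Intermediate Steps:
$F{\left(z,k \right)} = \frac{z^{2}}{6}$ ($F{\left(z,k \right)} = \frac{z z}{6} = \frac{z^{2}}{6}$)
$- \frac{5}{1} \cdot 14 \left(F{\left(-1,7 \right)} + 1\right) = - \frac{5}{1} \cdot 14 \left(\frac{\left(-1\right)^{2}}{6} + 1\right) = \left(-5\right) 1 \cdot 14 \left(\frac{1}{6} \cdot 1 + 1\right) = \left(-5\right) 14 \left(\frac{1}{6} + 1\right) = \left(-70\right) \frac{7}{6} = - \frac{245}{3}$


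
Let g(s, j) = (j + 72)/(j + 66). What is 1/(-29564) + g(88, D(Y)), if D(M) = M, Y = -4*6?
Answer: 236505/206948 ≈ 1.1428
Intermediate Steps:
Y = -24
g(s, j) = (72 + j)/(66 + j)
1/(-29564) + g(88, D(Y)) = 1/(-29564) + (72 - 24)/(66 - 24) = -1/29564 + 48/42 = -1/29564 + (1/42)*48 = -1/29564 + 8/7 = 236505/206948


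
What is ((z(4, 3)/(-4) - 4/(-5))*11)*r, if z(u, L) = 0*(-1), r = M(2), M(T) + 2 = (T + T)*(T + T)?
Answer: 616/5 ≈ 123.20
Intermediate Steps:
M(T) = -2 + 4*T² (M(T) = -2 + (T + T)*(T + T) = -2 + (2*T)*(2*T) = -2 + 4*T²)
r = 14 (r = -2 + 4*2² = -2 + 4*4 = -2 + 16 = 14)
z(u, L) = 0
((z(4, 3)/(-4) - 4/(-5))*11)*r = ((0/(-4) - 4/(-5))*11)*14 = ((0*(-¼) - 4*(-⅕))*11)*14 = ((0 + ⅘)*11)*14 = ((⅘)*11)*14 = (44/5)*14 = 616/5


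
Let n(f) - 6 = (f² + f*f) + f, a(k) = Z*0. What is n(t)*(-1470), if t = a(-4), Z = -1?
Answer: -8820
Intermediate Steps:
a(k) = 0 (a(k) = -1*0 = 0)
t = 0
n(f) = 6 + f + 2*f² (n(f) = 6 + ((f² + f*f) + f) = 6 + ((f² + f²) + f) = 6 + (2*f² + f) = 6 + (f + 2*f²) = 6 + f + 2*f²)
n(t)*(-1470) = (6 + 0 + 2*0²)*(-1470) = (6 + 0 + 2*0)*(-1470) = (6 + 0 + 0)*(-1470) = 6*(-1470) = -8820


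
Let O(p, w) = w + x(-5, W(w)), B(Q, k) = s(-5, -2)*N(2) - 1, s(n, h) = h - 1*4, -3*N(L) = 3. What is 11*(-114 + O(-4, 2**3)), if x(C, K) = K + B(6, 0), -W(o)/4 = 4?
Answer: -1287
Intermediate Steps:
W(o) = -16 (W(o) = -4*4 = -16)
N(L) = -1 (N(L) = -1/3*3 = -1)
s(n, h) = -4 + h (s(n, h) = h - 4 = -4 + h)
B(Q, k) = 5 (B(Q, k) = (-4 - 2)*(-1) - 1 = -6*(-1) - 1 = 6 - 1 = 5)
x(C, K) = 5 + K (x(C, K) = K + 5 = 5 + K)
O(p, w) = -11 + w (O(p, w) = w + (5 - 16) = w - 11 = -11 + w)
11*(-114 + O(-4, 2**3)) = 11*(-114 + (-11 + 2**3)) = 11*(-114 + (-11 + 8)) = 11*(-114 - 3) = 11*(-117) = -1287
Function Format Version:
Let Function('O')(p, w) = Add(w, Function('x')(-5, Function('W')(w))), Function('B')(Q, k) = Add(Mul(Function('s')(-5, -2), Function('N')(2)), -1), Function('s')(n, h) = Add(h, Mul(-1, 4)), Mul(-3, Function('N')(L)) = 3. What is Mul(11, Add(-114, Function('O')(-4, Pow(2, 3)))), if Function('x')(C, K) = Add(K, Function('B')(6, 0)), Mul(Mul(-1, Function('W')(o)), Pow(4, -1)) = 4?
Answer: -1287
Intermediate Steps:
Function('W')(o) = -16 (Function('W')(o) = Mul(-4, 4) = -16)
Function('N')(L) = -1 (Function('N')(L) = Mul(Rational(-1, 3), 3) = -1)
Function('s')(n, h) = Add(-4, h) (Function('s')(n, h) = Add(h, -4) = Add(-4, h))
Function('B')(Q, k) = 5 (Function('B')(Q, k) = Add(Mul(Add(-4, -2), -1), -1) = Add(Mul(-6, -1), -1) = Add(6, -1) = 5)
Function('x')(C, K) = Add(5, K) (Function('x')(C, K) = Add(K, 5) = Add(5, K))
Function('O')(p, w) = Add(-11, w) (Function('O')(p, w) = Add(w, Add(5, -16)) = Add(w, -11) = Add(-11, w))
Mul(11, Add(-114, Function('O')(-4, Pow(2, 3)))) = Mul(11, Add(-114, Add(-11, Pow(2, 3)))) = Mul(11, Add(-114, Add(-11, 8))) = Mul(11, Add(-114, -3)) = Mul(11, -117) = -1287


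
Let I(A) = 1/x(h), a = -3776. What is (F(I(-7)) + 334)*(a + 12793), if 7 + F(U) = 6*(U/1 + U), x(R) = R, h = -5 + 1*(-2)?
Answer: 20531709/7 ≈ 2.9331e+6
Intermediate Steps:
h = -7 (h = -5 - 2 = -7)
I(A) = -⅐ (I(A) = 1/(-7) = -⅐)
F(U) = -7 + 12*U (F(U) = -7 + 6*(U/1 + U) = -7 + 6*(U*1 + U) = -7 + 6*(U + U) = -7 + 6*(2*U) = -7 + 12*U)
(F(I(-7)) + 334)*(a + 12793) = ((-7 + 12*(-⅐)) + 334)*(-3776 + 12793) = ((-7 - 12/7) + 334)*9017 = (-61/7 + 334)*9017 = (2277/7)*9017 = 20531709/7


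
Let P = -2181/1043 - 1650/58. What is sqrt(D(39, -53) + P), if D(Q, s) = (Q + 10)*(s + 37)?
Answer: 2*I*sqrt(186301647721)/30247 ≈ 28.54*I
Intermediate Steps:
D(Q, s) = (10 + Q)*(37 + s)
P = -923724/30247 (P = -2181*1/1043 - 1650*1/58 = -2181/1043 - 825/29 = -923724/30247 ≈ -30.539)
sqrt(D(39, -53) + P) = sqrt((370 + 10*(-53) + 37*39 + 39*(-53)) - 923724/30247) = sqrt((370 - 530 + 1443 - 2067) - 923724/30247) = sqrt(-784 - 923724/30247) = sqrt(-24637372/30247) = 2*I*sqrt(186301647721)/30247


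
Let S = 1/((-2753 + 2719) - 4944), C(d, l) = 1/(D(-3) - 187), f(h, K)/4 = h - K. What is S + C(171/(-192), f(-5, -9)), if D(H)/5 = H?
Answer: -1295/251389 ≈ -0.0051514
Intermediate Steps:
f(h, K) = -4*K + 4*h (f(h, K) = 4*(h - K) = -4*K + 4*h)
D(H) = 5*H
C(d, l) = -1/202 (C(d, l) = 1/(5*(-3) - 187) = 1/(-15 - 187) = 1/(-202) = -1/202)
S = -1/4978 (S = 1/(-34 - 4944) = 1/(-4978) = -1/4978 ≈ -0.00020088)
S + C(171/(-192), f(-5, -9)) = -1/4978 - 1/202 = -1295/251389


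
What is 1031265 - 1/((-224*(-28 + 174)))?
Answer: 33726490561/32704 ≈ 1.0313e+6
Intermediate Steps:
1031265 - 1/((-224*(-28 + 174))) = 1031265 - 1/((-224*146)) = 1031265 - 1/(-32704) = 1031265 - 1*(-1/32704) = 1031265 + 1/32704 = 33726490561/32704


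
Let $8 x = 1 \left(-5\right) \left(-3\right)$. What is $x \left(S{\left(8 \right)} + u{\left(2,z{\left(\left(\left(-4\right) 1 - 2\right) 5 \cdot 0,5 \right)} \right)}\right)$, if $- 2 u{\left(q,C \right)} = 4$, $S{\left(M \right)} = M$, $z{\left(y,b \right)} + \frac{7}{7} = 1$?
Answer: $\frac{45}{4} \approx 11.25$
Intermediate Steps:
$z{\left(y,b \right)} = 0$ ($z{\left(y,b \right)} = -1 + 1 = 0$)
$u{\left(q,C \right)} = -2$ ($u{\left(q,C \right)} = \left(- \frac{1}{2}\right) 4 = -2$)
$x = \frac{15}{8}$ ($x = \frac{1 \left(-5\right) \left(-3\right)}{8} = \frac{\left(-5\right) \left(-3\right)}{8} = \frac{1}{8} \cdot 15 = \frac{15}{8} \approx 1.875$)
$x \left(S{\left(8 \right)} + u{\left(2,z{\left(\left(\left(-4\right) 1 - 2\right) 5 \cdot 0,5 \right)} \right)}\right) = \frac{15 \left(8 - 2\right)}{8} = \frac{15}{8} \cdot 6 = \frac{45}{4}$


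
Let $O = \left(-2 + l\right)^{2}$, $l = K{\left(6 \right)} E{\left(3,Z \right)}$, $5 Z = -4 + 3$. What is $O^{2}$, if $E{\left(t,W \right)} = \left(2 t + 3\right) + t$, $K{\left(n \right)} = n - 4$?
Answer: $234256$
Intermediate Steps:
$K{\left(n \right)} = -4 + n$
$Z = - \frac{1}{5}$ ($Z = \frac{-4 + 3}{5} = \frac{1}{5} \left(-1\right) = - \frac{1}{5} \approx -0.2$)
$E{\left(t,W \right)} = 3 + 3 t$ ($E{\left(t,W \right)} = \left(3 + 2 t\right) + t = 3 + 3 t$)
$l = 24$ ($l = \left(-4 + 6\right) \left(3 + 3 \cdot 3\right) = 2 \left(3 + 9\right) = 2 \cdot 12 = 24$)
$O = 484$ ($O = \left(-2 + 24\right)^{2} = 22^{2} = 484$)
$O^{2} = 484^{2} = 234256$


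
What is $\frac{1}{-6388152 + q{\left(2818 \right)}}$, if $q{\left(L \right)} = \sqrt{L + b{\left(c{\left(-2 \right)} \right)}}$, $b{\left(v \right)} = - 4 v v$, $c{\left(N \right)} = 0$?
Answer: $- \frac{3194076}{20404242986143} - \frac{\sqrt{2818}}{40808485972286} \approx -1.5654 \cdot 10^{-7}$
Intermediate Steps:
$b{\left(v \right)} = - 4 v^{2}$
$q{\left(L \right)} = \sqrt{L}$ ($q{\left(L \right)} = \sqrt{L - 4 \cdot 0^{2}} = \sqrt{L - 0} = \sqrt{L + 0} = \sqrt{L}$)
$\frac{1}{-6388152 + q{\left(2818 \right)}} = \frac{1}{-6388152 + \sqrt{2818}}$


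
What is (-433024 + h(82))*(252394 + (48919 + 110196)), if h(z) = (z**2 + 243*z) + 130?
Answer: -167173062196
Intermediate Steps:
h(z) = 130 + z**2 + 243*z
(-433024 + h(82))*(252394 + (48919 + 110196)) = (-433024 + (130 + 82**2 + 243*82))*(252394 + (48919 + 110196)) = (-433024 + (130 + 6724 + 19926))*(252394 + 159115) = (-433024 + 26780)*411509 = -406244*411509 = -167173062196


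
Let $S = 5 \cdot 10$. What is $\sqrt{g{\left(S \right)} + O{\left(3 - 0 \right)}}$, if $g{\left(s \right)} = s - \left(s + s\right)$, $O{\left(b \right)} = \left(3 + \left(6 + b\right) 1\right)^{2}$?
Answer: $\sqrt{94} \approx 9.6954$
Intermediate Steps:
$S = 50$
$O{\left(b \right)} = \left(9 + b\right)^{2}$ ($O{\left(b \right)} = \left(3 + \left(6 + b\right)\right)^{2} = \left(9 + b\right)^{2}$)
$g{\left(s \right)} = - s$ ($g{\left(s \right)} = s - 2 s = - s$)
$\sqrt{g{\left(S \right)} + O{\left(3 - 0 \right)}} = \sqrt{\left(-1\right) 50 + \left(9 + \left(3 - 0\right)\right)^{2}} = \sqrt{-50 + \left(9 + \left(3 + 0\right)\right)^{2}} = \sqrt{-50 + \left(9 + 3\right)^{2}} = \sqrt{-50 + 12^{2}} = \sqrt{-50 + 144} = \sqrt{94}$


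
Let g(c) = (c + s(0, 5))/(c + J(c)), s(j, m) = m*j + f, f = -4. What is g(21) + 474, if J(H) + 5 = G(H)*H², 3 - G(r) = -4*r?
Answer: 18193559/38383 ≈ 474.00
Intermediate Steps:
G(r) = 3 + 4*r (G(r) = 3 - (-4)*r = 3 + 4*r)
J(H) = -5 + H²*(3 + 4*H) (J(H) = -5 + (3 + 4*H)*H² = -5 + H²*(3 + 4*H))
s(j, m) = -4 + j*m (s(j, m) = m*j - 4 = j*m - 4 = -4 + j*m)
g(c) = (-4 + c)/(-5 + c + c²*(3 + 4*c)) (g(c) = (c + (-4 + 0*5))/(c + (-5 + c²*(3 + 4*c))) = (c + (-4 + 0))/(-5 + c + c²*(3 + 4*c)) = (c - 4)/(-5 + c + c²*(3 + 4*c)) = (-4 + c)/(-5 + c + c²*(3 + 4*c)))
g(21) + 474 = (-4 + 21)/(-5 + 21 + 21²*(3 + 4*21)) + 474 = 17/(-5 + 21 + 441*(3 + 84)) + 474 = 17/(-5 + 21 + 441*87) + 474 = 17/(-5 + 21 + 38367) + 474 = 17/38383 + 474 = 18193559/38383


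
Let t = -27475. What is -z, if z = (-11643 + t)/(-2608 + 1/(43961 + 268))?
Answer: -1730150022/115349231 ≈ -14.999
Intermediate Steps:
z = 1730150022/115349231 (z = (-11643 - 27475)/(-2608 + 1/(43961 + 268)) = -39118/(-2608 + 1/44229) = -39118/(-115349231/44229) = -39118*(-44229/115349231) = 1730150022/115349231 ≈ 14.999)
-z = -1*1730150022/115349231 = -1730150022/115349231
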